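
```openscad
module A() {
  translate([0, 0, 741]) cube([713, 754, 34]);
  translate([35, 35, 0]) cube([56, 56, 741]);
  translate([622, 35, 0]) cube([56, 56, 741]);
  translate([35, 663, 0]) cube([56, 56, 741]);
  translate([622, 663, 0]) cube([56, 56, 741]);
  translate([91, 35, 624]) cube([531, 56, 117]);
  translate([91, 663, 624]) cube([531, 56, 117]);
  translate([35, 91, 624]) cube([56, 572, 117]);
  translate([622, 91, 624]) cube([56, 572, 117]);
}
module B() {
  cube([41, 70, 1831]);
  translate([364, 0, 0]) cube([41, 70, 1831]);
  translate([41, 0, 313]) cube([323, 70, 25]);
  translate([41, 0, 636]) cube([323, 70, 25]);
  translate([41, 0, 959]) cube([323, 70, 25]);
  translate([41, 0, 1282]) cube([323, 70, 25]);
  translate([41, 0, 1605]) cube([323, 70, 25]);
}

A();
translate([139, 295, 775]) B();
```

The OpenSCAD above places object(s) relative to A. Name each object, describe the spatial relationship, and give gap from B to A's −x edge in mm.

A is a table. B is a ladder. The ladder is on top of the table. The gap from the ladder to the table's −x edge is 139 mm.

The ladder's min-x is at 139; the table's min-x is 0; gap = 139 mm.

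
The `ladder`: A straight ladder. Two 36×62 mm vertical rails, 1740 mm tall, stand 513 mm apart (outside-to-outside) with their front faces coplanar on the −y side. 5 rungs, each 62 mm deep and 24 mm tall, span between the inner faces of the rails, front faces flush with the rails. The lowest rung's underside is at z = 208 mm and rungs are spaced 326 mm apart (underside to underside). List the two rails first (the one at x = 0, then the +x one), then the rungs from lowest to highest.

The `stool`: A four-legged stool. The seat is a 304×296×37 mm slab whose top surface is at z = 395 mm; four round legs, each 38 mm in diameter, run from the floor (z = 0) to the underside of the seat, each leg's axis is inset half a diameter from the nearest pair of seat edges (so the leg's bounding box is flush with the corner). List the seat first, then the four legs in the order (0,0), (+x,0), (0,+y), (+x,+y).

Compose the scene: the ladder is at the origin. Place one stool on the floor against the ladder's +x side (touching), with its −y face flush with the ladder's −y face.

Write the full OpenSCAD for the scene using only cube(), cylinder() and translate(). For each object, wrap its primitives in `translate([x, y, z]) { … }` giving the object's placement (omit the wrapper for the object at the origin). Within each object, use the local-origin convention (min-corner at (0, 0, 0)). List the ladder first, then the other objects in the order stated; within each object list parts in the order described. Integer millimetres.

cube([36, 62, 1740]);
translate([477, 0, 0]) cube([36, 62, 1740]);
translate([36, 0, 208]) cube([441, 62, 24]);
translate([36, 0, 534]) cube([441, 62, 24]);
translate([36, 0, 860]) cube([441, 62, 24]);
translate([36, 0, 1186]) cube([441, 62, 24]);
translate([36, 0, 1512]) cube([441, 62, 24]);
translate([513, 0, 0]) {
  translate([0, 0, 358]) cube([304, 296, 37]);
  translate([19, 19, 0]) cylinder(h = 358, r = 19);
  translate([285, 19, 0]) cylinder(h = 358, r = 19);
  translate([19, 277, 0]) cylinder(h = 358, r = 19);
  translate([285, 277, 0]) cylinder(h = 358, r = 19);
}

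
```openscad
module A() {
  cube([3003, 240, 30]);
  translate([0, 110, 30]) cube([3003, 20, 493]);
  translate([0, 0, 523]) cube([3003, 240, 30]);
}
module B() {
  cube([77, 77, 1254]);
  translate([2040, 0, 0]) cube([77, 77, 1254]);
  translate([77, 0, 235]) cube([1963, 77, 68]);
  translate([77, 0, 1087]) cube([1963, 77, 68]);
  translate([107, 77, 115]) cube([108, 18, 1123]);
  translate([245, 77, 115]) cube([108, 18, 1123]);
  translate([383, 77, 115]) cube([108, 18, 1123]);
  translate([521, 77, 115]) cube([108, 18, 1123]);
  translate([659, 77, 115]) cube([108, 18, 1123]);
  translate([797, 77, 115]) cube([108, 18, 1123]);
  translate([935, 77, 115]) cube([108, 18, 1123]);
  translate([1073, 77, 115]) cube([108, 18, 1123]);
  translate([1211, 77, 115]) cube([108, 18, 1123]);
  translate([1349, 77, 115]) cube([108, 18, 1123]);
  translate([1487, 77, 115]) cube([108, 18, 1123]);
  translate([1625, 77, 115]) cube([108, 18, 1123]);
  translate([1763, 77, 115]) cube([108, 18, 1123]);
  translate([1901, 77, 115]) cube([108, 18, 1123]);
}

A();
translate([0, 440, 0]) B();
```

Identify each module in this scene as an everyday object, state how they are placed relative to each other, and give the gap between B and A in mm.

The fence section's nearest face is 200 mm from the I-beam's +y face.

A is an I-beam. B is a fence section. The fence section is on the floor beside the I-beam on its +y side. The gap between the fence section and the I-beam is 200 mm.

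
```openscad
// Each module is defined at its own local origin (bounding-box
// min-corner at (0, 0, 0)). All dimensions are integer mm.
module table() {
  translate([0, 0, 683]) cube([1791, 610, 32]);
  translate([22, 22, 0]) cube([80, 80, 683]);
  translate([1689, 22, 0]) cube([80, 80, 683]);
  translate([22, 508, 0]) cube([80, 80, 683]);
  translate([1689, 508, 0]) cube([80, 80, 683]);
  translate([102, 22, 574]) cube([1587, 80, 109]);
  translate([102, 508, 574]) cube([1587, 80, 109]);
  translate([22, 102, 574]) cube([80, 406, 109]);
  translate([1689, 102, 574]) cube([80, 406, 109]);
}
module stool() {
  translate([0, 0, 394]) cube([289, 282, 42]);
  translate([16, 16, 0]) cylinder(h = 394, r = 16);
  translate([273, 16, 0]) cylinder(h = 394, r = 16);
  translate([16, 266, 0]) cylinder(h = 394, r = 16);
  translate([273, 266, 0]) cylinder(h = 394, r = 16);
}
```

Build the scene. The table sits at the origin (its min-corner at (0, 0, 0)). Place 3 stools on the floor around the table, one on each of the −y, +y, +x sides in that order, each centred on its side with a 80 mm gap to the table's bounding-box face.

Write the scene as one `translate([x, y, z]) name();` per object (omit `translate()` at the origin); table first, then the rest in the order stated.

table();
translate([751, -362, 0]) stool();
translate([751, 690, 0]) stool();
translate([1871, 164, 0]) stool();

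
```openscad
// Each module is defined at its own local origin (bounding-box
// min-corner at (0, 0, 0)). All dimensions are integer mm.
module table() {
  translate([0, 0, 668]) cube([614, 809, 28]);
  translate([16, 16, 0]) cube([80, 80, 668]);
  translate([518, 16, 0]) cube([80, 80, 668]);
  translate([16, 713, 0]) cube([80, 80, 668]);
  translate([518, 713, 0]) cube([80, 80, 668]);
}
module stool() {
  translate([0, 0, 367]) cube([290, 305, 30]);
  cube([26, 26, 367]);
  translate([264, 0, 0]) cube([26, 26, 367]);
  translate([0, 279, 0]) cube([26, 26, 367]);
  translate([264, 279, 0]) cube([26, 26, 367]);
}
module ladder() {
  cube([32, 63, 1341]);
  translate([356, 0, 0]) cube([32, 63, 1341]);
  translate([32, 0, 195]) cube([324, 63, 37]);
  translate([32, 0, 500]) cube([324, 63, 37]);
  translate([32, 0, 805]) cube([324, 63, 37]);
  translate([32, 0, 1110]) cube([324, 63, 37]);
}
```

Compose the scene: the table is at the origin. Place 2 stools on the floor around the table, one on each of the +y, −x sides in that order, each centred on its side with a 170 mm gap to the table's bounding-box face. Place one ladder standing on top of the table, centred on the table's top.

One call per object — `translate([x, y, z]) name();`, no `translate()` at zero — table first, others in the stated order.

table();
translate([162, 979, 0]) stool();
translate([-460, 252, 0]) stool();
translate([113, 373, 696]) ladder();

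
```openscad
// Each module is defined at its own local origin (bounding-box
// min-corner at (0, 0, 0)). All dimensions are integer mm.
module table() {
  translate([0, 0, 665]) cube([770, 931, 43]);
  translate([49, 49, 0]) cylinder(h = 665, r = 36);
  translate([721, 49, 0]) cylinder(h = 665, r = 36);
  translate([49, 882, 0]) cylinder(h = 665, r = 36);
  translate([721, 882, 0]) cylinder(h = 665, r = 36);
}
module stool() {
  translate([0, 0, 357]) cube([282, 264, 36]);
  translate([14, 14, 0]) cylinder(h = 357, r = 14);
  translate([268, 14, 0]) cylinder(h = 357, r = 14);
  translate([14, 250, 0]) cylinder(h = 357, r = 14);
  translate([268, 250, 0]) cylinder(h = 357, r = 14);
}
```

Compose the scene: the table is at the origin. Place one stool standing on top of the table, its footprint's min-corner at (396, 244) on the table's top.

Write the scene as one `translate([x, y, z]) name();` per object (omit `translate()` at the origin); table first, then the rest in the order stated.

table();
translate([396, 244, 708]) stool();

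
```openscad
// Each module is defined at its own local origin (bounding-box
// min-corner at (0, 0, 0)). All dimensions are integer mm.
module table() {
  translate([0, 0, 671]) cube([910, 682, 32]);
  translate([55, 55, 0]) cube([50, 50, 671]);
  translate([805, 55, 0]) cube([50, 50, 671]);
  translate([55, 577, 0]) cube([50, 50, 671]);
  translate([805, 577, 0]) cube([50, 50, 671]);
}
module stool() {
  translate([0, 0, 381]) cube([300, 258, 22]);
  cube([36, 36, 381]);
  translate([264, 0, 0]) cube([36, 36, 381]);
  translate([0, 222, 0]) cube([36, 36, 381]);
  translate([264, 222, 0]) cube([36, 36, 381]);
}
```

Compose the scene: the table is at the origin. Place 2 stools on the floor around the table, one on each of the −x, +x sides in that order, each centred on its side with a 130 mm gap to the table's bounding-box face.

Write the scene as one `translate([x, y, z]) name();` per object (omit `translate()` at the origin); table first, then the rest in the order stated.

table();
translate([-430, 212, 0]) stool();
translate([1040, 212, 0]) stool();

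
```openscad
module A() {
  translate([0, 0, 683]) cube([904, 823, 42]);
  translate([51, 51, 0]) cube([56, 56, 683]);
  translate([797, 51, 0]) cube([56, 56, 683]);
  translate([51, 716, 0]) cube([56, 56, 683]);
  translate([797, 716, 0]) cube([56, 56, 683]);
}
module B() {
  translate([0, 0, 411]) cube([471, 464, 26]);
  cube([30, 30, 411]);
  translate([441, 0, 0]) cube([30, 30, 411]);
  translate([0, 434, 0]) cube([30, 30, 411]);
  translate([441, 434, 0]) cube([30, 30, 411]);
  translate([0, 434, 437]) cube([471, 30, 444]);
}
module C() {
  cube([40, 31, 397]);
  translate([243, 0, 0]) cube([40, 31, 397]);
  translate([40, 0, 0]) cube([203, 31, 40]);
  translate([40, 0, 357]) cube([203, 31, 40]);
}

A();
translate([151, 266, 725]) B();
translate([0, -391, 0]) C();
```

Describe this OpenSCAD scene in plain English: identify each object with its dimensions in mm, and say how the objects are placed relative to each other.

A is a table: top 904 mm (x) × 823 mm (y), 42 mm thick, upper face at z = 725 mm, on four 56×56 mm square legs, each inset 51 mm from the nearest pair of top edges, running from z = 0 to the bottom of the top.

B is a chair: 471×464 mm seat, 26 mm thick, top at z = 437 mm, on four 30 mm square corner legs flush with the seat edges. A 30 mm thick backrest slab spans the full seat width, extending 444 mm above the seat top, its back face flush with the seat's +y edge.

C is a picture frame with a 203×317 mm rectangular opening (x by z) and a uniform 40 mm border on every side. Frame depth is 31 mm along y. It is built from two vertical stiles running the full outside height and two horizontal rails spanning the gap between the stiles.

The chair is on top of the table. The picture frame is on the floor beside the table on its −y side.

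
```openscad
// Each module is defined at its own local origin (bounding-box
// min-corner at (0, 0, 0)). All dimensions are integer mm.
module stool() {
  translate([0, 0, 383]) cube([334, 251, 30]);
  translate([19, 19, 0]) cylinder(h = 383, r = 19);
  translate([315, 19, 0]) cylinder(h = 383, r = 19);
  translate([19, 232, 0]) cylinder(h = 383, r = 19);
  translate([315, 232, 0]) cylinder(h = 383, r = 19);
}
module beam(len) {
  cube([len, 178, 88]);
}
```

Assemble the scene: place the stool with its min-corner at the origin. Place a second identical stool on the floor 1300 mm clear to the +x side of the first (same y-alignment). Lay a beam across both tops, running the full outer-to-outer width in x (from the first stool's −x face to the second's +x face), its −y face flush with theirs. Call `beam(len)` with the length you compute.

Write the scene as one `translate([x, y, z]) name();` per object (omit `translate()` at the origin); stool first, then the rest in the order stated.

stool();
translate([1634, 0, 0]) stool();
translate([0, 0, 413]) beam(1968);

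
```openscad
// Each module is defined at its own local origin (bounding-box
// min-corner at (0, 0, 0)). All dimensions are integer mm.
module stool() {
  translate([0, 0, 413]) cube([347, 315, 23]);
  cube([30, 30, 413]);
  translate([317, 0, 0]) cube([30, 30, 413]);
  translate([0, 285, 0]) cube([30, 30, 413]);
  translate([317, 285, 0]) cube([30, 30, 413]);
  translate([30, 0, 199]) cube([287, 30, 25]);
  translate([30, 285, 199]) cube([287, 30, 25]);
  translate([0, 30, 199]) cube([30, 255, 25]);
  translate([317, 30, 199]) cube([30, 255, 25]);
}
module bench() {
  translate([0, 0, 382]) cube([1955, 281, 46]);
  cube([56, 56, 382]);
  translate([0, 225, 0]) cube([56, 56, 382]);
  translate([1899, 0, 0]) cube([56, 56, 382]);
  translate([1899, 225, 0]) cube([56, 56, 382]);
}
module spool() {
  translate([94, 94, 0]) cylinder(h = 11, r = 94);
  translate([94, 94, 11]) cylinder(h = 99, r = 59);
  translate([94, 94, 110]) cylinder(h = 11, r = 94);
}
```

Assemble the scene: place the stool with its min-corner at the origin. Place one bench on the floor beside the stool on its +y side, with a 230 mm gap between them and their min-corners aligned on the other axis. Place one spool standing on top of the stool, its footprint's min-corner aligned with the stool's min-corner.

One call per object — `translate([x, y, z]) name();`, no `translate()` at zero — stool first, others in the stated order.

stool();
translate([0, 545, 0]) bench();
translate([0, 0, 436]) spool();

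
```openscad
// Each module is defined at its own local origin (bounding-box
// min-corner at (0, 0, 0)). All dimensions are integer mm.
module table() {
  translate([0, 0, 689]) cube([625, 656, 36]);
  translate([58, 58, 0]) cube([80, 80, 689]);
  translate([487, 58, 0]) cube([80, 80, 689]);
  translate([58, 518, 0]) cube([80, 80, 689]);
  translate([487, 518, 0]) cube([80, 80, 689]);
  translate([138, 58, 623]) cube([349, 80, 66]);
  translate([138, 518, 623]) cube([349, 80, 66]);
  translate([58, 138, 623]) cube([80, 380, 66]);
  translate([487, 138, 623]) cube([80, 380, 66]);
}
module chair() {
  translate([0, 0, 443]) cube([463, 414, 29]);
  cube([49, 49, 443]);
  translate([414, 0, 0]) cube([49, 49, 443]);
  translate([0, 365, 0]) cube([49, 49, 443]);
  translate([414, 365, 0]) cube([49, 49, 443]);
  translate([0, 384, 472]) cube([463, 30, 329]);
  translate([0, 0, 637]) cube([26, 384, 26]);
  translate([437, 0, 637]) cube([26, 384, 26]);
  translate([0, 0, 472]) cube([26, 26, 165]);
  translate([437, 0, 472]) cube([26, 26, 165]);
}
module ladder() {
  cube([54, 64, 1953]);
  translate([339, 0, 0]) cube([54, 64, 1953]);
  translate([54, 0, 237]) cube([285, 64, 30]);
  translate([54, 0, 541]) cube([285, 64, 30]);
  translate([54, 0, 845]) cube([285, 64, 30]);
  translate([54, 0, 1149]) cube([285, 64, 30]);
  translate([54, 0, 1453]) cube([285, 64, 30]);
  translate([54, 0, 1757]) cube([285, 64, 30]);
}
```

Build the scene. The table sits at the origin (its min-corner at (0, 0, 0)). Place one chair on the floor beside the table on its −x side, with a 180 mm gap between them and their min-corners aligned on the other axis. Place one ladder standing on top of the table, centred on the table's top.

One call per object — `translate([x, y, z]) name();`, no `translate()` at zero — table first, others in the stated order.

table();
translate([-643, 0, 0]) chair();
translate([116, 296, 725]) ladder();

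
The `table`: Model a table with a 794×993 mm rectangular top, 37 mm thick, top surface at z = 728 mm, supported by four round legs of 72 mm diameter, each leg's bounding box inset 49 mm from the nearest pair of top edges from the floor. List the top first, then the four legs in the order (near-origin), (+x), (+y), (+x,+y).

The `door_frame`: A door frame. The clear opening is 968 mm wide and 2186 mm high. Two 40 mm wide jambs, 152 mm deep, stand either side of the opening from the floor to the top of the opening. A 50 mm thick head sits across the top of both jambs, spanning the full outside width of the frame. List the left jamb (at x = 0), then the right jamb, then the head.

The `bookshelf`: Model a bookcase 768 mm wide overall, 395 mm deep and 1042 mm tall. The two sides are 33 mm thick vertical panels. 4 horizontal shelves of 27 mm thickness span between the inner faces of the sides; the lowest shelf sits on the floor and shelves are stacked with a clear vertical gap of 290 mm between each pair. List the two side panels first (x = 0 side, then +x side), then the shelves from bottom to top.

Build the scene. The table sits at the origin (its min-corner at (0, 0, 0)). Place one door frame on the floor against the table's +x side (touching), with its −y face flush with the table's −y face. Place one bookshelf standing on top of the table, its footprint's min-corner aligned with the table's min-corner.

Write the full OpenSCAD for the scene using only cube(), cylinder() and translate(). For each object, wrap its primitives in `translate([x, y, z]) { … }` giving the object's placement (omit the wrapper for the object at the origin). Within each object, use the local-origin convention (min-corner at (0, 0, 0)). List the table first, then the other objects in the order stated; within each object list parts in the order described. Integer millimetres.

translate([0, 0, 691]) cube([794, 993, 37]);
translate([85, 85, 0]) cylinder(h = 691, r = 36);
translate([709, 85, 0]) cylinder(h = 691, r = 36);
translate([85, 908, 0]) cylinder(h = 691, r = 36);
translate([709, 908, 0]) cylinder(h = 691, r = 36);
translate([794, 0, 0]) {
  cube([40, 152, 2186]);
  translate([1008, 0, 0]) cube([40, 152, 2186]);
  translate([0, 0, 2186]) cube([1048, 152, 50]);
}
translate([0, 0, 728]) {
  cube([33, 395, 1042]);
  translate([735, 0, 0]) cube([33, 395, 1042]);
  translate([33, 0, 0]) cube([702, 395, 27]);
  translate([33, 0, 317]) cube([702, 395, 27]);
  translate([33, 0, 634]) cube([702, 395, 27]);
  translate([33, 0, 951]) cube([702, 395, 27]);
}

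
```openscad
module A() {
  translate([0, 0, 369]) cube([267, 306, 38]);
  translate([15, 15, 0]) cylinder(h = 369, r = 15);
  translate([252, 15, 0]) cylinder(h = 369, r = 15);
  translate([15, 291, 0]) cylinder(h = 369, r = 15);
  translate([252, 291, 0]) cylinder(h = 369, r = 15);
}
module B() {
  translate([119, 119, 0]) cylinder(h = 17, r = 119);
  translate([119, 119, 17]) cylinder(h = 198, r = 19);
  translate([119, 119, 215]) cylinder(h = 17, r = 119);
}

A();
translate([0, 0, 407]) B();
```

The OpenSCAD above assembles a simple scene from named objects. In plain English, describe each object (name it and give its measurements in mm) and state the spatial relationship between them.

A is a four-legged stool. The seat is a 267×306×38 mm slab whose top surface is at z = 407 mm; four round legs, each 30 mm in diameter, run from the floor (z = 0) to the underside of the seat, each leg's axis is inset half a diameter from the nearest pair of seat edges (so the leg's bounding box is flush with the corner).

B is a spool: two coaxial disc flanges of radius 119 mm and thickness 17 mm, joined by a core cylinder of radius 19 mm and height 198 mm. The lower flange rests on z = 0 and the three cylinders share a vertical axis.

The spool is on top of the stool.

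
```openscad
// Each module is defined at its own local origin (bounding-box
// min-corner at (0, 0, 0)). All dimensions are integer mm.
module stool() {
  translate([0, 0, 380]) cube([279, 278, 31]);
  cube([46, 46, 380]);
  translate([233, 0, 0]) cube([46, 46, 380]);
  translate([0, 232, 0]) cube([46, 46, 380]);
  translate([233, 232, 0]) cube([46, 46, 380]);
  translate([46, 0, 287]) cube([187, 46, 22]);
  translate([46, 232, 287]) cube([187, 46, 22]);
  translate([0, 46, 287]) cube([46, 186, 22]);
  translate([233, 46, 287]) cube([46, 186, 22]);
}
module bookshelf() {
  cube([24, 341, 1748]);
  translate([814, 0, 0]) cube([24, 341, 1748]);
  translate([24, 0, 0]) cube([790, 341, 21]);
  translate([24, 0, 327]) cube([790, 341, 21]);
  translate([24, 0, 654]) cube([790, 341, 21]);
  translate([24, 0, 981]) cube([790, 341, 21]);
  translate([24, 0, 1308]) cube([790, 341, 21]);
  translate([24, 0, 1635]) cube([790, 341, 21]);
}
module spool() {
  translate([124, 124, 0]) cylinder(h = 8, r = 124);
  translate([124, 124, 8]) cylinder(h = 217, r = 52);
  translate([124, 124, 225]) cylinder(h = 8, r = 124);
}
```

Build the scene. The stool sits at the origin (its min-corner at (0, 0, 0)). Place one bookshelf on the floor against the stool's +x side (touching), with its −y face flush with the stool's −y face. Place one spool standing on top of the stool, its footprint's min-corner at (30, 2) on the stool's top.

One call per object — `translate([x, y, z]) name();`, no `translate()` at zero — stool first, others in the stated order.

stool();
translate([279, 0, 0]) bookshelf();
translate([30, 2, 411]) spool();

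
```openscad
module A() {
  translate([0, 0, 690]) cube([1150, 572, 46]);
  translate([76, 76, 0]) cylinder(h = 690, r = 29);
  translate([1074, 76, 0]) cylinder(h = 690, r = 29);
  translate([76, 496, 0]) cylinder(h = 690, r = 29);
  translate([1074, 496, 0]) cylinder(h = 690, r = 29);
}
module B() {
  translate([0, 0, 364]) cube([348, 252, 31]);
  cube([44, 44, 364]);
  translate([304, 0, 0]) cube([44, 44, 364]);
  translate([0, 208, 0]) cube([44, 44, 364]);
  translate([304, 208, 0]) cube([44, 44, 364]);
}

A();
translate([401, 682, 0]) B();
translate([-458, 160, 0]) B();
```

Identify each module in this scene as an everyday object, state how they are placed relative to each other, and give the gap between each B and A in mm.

A is a table. B is a stool. Two stools sit around the table at the +y, −x sides. The gap between each stool and the table is 110 mm.

Each stool's nearest face is 110 mm from the table's bounding box.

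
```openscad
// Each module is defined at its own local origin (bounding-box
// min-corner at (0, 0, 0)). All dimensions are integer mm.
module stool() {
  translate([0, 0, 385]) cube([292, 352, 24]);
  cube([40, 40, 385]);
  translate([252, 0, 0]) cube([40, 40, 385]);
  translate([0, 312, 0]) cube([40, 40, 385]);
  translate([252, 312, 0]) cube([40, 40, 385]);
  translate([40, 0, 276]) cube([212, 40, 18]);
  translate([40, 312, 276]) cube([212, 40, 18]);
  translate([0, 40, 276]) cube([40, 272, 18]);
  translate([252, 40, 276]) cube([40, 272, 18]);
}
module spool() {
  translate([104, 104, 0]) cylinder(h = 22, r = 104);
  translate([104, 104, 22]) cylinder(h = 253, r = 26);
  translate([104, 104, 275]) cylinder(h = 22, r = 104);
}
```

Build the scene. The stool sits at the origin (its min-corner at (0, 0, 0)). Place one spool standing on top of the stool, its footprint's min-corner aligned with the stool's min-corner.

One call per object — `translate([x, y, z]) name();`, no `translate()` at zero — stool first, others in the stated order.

stool();
translate([0, 0, 409]) spool();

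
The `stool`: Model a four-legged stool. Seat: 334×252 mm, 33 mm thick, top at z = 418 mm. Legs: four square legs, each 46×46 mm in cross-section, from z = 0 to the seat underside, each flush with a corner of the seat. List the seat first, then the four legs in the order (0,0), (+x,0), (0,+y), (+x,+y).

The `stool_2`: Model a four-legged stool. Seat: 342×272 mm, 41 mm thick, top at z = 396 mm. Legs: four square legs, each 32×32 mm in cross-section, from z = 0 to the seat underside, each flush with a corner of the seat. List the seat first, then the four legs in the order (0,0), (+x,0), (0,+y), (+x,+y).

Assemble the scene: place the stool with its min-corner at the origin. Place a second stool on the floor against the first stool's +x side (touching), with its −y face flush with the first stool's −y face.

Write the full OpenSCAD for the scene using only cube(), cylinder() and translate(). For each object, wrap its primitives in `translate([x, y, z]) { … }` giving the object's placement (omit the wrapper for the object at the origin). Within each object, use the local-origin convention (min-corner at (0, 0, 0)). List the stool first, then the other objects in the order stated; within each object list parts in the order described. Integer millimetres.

translate([0, 0, 385]) cube([334, 252, 33]);
cube([46, 46, 385]);
translate([288, 0, 0]) cube([46, 46, 385]);
translate([0, 206, 0]) cube([46, 46, 385]);
translate([288, 206, 0]) cube([46, 46, 385]);
translate([334, 0, 0]) {
  translate([0, 0, 355]) cube([342, 272, 41]);
  cube([32, 32, 355]);
  translate([310, 0, 0]) cube([32, 32, 355]);
  translate([0, 240, 0]) cube([32, 32, 355]);
  translate([310, 240, 0]) cube([32, 32, 355]);
}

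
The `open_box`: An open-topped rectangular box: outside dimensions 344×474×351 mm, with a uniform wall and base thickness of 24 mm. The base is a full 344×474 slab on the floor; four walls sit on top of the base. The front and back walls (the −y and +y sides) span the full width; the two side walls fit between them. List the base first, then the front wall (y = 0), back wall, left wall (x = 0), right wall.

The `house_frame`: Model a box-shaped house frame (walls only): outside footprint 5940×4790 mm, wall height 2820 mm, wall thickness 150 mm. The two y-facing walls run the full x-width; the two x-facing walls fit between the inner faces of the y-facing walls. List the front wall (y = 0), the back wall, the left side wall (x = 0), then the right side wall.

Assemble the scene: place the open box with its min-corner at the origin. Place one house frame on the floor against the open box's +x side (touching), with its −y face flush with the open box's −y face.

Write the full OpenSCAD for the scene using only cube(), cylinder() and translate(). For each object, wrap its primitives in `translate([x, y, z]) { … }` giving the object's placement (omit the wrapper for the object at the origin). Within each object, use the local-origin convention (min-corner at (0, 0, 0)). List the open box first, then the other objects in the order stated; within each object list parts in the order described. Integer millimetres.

cube([344, 474, 24]);
translate([0, 0, 24]) cube([344, 24, 327]);
translate([0, 450, 24]) cube([344, 24, 327]);
translate([0, 24, 24]) cube([24, 426, 327]);
translate([320, 24, 24]) cube([24, 426, 327]);
translate([344, 0, 0]) {
  cube([5940, 150, 2820]);
  translate([0, 4640, 0]) cube([5940, 150, 2820]);
  translate([0, 150, 0]) cube([150, 4490, 2820]);
  translate([5790, 150, 0]) cube([150, 4490, 2820]);
}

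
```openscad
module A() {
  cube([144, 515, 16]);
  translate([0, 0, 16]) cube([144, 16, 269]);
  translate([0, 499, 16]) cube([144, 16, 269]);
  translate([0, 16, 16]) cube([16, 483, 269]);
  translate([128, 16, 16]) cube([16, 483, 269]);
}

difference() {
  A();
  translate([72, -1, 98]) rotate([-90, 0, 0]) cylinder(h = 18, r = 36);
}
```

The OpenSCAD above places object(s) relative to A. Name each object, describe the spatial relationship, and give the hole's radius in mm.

A is an open box. The open box has a circular hole through its front wall. The hole's radius is 36 mm.

The subtracted cylinder has r = 36 mm.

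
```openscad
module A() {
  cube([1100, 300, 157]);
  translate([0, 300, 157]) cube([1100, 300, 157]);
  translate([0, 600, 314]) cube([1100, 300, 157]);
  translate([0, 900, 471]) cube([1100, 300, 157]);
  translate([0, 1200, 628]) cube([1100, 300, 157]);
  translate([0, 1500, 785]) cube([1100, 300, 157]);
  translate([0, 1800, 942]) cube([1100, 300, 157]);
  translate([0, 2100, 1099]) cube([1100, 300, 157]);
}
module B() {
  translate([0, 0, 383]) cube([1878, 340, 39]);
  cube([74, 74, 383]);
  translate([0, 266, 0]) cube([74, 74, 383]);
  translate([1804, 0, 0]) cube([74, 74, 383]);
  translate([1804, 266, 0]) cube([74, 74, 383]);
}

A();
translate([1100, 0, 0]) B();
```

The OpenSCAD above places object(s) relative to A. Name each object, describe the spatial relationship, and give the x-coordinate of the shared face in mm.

A is a staircase. B is a bench. The bench is against the staircase's +x side, with their −y faces flush. The x-coordinate of the shared face is 1100 mm.

The staircase's +x face and the bench's −x face are both at x = 1100 mm.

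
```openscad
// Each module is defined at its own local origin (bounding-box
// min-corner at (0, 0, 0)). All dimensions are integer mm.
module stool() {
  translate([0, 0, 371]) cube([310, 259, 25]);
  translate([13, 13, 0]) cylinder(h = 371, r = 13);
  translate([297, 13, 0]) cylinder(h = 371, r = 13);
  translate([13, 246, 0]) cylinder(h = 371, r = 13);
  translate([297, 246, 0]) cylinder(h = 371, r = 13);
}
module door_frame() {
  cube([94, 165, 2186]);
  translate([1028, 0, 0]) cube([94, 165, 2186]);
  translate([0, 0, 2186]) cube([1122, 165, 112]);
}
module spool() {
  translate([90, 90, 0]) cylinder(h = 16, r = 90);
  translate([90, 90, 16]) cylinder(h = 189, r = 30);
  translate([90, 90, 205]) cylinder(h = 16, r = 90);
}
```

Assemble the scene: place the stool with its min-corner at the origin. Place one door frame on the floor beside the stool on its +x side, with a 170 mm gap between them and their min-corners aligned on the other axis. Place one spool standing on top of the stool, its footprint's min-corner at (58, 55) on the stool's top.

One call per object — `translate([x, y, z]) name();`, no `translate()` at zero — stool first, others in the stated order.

stool();
translate([480, 0, 0]) door_frame();
translate([58, 55, 396]) spool();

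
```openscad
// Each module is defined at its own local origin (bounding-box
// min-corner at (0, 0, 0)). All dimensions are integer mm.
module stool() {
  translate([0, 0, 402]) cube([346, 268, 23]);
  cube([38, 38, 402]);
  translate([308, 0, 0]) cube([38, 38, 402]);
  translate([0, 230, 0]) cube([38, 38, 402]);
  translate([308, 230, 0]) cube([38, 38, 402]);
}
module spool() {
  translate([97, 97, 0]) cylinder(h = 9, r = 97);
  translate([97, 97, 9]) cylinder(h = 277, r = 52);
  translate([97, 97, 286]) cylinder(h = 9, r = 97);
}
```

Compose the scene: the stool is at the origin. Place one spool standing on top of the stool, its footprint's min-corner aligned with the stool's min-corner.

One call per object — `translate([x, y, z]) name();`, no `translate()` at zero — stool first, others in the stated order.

stool();
translate([0, 0, 425]) spool();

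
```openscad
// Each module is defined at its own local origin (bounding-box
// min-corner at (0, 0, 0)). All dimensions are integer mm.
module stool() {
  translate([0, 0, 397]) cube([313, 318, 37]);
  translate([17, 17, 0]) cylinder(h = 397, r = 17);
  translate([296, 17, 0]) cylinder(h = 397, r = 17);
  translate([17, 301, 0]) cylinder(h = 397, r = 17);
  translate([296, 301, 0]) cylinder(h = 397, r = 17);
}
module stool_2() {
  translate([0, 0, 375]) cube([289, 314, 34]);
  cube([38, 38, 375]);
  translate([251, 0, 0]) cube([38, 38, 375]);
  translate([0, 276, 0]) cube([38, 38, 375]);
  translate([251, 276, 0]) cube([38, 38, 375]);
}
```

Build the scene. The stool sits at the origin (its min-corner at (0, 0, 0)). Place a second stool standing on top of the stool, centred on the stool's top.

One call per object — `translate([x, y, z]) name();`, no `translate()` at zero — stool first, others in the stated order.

stool();
translate([12, 2, 434]) stool_2();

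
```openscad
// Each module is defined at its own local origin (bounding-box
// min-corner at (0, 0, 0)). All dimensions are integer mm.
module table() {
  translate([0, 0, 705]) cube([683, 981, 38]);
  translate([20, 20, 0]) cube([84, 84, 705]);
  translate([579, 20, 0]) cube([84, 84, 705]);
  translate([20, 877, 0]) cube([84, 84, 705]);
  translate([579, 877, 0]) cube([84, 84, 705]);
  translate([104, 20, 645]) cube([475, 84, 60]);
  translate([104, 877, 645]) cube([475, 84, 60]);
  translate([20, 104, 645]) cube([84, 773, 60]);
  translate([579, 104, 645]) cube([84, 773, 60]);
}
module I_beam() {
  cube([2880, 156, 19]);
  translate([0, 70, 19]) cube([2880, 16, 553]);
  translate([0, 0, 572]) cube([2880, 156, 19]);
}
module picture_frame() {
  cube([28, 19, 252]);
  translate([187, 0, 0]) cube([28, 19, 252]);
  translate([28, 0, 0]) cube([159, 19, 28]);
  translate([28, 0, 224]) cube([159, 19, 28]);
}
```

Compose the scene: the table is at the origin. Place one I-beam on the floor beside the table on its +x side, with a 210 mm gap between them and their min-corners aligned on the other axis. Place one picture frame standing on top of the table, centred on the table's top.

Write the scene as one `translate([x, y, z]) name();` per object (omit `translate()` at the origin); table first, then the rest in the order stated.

table();
translate([893, 0, 0]) I_beam();
translate([234, 481, 743]) picture_frame();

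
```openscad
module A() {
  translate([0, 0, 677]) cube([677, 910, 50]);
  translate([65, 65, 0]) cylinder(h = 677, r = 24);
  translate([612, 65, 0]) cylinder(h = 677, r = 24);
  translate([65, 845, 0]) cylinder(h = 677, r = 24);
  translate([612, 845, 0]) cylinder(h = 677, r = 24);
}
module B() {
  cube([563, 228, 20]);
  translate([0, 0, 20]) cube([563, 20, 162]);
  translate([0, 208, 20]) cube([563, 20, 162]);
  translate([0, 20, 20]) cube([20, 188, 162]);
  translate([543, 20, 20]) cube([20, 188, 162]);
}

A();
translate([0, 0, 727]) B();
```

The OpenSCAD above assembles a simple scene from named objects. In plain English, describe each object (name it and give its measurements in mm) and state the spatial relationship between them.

A is a rectangular dining table. The top is 677×910×50 mm with its upper surface at z = 727 mm. It stands on four round legs of 48 mm diameter, each leg's bounding box inset 41 mm from the nearest pair of top edges, running from the floor to the underside of the top.

B is an open-topped rectangular box: outside dimensions 563×228×182 mm, with a uniform wall and base thickness of 20 mm. The base is a full 563×228 slab on the floor; four walls sit on top of the base. The front and back walls (the −y and +y sides) span the full width; the two side walls fit between them.

The open box is on top of the table.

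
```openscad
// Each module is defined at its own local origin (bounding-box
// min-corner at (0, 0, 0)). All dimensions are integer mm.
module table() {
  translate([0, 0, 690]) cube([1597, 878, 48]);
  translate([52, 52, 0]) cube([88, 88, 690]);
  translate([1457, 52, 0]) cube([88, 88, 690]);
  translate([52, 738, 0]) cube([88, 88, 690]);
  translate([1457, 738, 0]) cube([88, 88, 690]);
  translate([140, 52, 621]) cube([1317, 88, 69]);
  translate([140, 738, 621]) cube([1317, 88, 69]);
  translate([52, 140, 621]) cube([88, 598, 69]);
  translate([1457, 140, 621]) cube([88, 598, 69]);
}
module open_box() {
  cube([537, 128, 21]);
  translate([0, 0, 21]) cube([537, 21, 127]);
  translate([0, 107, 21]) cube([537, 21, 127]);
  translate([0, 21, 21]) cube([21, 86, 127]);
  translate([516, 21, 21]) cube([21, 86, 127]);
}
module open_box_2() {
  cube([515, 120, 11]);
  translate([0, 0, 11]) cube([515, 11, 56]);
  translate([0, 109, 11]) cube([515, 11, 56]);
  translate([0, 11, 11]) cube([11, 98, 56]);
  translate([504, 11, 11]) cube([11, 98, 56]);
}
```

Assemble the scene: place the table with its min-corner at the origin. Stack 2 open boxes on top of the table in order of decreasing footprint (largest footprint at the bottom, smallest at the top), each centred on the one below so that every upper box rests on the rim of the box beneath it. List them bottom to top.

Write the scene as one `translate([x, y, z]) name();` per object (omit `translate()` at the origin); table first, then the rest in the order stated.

table();
translate([530, 375, 738]) open_box();
translate([541, 379, 886]) open_box_2();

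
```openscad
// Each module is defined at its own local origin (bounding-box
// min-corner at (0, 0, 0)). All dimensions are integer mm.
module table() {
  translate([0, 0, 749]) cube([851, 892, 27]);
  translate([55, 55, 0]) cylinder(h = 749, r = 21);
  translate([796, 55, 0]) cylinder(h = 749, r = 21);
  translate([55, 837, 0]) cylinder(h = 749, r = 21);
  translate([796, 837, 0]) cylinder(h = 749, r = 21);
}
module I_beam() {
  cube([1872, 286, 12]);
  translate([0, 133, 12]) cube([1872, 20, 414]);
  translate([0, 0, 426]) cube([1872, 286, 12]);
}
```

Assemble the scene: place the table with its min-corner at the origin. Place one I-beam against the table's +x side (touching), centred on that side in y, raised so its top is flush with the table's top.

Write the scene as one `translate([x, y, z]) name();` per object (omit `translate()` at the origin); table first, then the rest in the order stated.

table();
translate([851, 303, 338]) I_beam();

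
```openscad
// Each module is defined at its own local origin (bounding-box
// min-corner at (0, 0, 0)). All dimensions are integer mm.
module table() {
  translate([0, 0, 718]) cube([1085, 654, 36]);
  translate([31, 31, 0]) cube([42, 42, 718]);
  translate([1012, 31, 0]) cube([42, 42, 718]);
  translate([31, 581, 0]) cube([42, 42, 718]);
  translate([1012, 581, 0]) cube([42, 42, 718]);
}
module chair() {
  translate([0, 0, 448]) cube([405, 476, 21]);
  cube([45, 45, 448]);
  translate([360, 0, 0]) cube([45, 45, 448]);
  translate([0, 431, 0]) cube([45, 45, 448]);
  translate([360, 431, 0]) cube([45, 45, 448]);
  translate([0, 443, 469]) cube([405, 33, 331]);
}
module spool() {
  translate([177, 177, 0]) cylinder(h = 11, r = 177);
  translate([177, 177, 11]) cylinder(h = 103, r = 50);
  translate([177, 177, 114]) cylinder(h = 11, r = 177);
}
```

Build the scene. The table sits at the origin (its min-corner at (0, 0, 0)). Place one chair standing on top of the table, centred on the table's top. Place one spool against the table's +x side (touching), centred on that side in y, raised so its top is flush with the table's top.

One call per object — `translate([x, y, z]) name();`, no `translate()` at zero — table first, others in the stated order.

table();
translate([340, 89, 754]) chair();
translate([1085, 150, 629]) spool();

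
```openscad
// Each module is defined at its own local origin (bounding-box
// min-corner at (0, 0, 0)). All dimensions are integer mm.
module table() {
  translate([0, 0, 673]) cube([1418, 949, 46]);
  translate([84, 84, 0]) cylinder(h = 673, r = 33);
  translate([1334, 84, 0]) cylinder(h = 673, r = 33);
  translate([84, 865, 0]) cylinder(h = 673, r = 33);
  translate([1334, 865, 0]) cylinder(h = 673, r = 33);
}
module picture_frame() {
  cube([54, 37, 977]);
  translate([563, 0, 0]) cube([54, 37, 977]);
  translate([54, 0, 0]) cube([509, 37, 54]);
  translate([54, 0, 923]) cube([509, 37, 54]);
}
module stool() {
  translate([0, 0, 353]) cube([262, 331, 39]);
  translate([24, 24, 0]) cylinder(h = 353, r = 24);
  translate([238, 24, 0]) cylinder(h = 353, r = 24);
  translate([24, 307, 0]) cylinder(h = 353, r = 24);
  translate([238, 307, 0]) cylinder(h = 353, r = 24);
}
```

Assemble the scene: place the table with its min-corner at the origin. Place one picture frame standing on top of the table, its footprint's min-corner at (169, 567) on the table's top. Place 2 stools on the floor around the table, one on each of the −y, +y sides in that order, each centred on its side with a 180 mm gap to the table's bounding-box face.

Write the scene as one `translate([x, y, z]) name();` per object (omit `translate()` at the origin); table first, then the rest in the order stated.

table();
translate([169, 567, 719]) picture_frame();
translate([578, -511, 0]) stool();
translate([578, 1129, 0]) stool();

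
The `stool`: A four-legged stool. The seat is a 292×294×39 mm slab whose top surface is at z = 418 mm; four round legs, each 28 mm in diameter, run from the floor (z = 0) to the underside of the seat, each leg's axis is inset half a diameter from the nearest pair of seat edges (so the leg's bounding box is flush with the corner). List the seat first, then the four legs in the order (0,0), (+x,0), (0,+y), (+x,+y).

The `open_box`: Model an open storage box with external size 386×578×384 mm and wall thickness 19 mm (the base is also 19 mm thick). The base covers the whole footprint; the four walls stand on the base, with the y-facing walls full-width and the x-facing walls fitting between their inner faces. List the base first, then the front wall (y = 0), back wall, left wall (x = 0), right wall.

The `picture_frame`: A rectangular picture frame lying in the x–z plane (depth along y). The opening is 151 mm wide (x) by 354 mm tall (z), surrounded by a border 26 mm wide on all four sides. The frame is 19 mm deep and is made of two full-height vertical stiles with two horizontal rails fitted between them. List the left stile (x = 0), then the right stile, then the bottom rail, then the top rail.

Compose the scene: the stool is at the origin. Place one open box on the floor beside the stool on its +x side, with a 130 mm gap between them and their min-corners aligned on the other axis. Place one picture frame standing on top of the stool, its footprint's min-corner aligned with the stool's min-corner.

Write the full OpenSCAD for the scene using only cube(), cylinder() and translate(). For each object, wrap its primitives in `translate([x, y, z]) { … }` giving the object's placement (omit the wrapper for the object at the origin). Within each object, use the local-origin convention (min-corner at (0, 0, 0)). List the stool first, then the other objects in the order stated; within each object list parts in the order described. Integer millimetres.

translate([0, 0, 379]) cube([292, 294, 39]);
translate([14, 14, 0]) cylinder(h = 379, r = 14);
translate([278, 14, 0]) cylinder(h = 379, r = 14);
translate([14, 280, 0]) cylinder(h = 379, r = 14);
translate([278, 280, 0]) cylinder(h = 379, r = 14);
translate([422, 0, 0]) {
  cube([386, 578, 19]);
  translate([0, 0, 19]) cube([386, 19, 365]);
  translate([0, 559, 19]) cube([386, 19, 365]);
  translate([0, 19, 19]) cube([19, 540, 365]);
  translate([367, 19, 19]) cube([19, 540, 365]);
}
translate([0, 0, 418]) {
  cube([26, 19, 406]);
  translate([177, 0, 0]) cube([26, 19, 406]);
  translate([26, 0, 0]) cube([151, 19, 26]);
  translate([26, 0, 380]) cube([151, 19, 26]);
}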